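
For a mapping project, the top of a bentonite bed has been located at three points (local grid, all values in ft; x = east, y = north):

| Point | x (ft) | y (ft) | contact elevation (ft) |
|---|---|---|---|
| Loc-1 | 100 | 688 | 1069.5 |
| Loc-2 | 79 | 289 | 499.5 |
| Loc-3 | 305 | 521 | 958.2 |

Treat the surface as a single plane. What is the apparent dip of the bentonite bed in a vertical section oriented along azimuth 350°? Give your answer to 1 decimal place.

51.8°

Two edge vectors: Loc-1→Loc-2 = (-21, -399, -570), Loc-1→Loc-3 = (205, -167, -111.3).
Normal n = (Loc-1→Loc-2) × (Loc-1→Loc-3) = (-50781.3, -119187.3, 85302).
So ∂z/∂x = −n_x/n_z = 0.59531 and ∂z/∂y = −n_y/n_z = 1.39724.
Unit vector along 350° is (sin 350°, cos 350°) = (-0.1736, 0.9848).
Slope in that direction = a·(-0.1736) + b·(0.9848) = 1.27264.
Apparent dip = arctan|1.27264| = 51.8° (true dip is 56.6°, so apparent ≤ true as expected).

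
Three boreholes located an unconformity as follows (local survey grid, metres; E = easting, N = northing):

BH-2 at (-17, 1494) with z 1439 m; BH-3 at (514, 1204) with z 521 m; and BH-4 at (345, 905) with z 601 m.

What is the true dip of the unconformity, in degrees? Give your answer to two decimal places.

56.86°

Let the plane be z = a·E + b·N + c.
BH-3−BH-2: 531a − 290b = −918;  BH-4−BH-2: 362a − 589b = −838.
Solving gives a = −1.43269, b = 0.54222.
Gradient magnitude |∇z| = √(a² + b²) = √(2.05259 + 0.29400) = 1.53186.
True dip = arctan(1.53186) = 56.86°, dipping toward ESE (azimuth ≈ 111°).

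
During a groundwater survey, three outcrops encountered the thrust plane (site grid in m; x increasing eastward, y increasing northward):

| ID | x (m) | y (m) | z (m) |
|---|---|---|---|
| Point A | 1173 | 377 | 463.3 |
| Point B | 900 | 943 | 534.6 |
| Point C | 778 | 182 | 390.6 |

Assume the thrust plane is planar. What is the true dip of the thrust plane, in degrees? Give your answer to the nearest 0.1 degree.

Let the plane be z = a·x + b·y + c.
Point B−Point A: −273a + 566b = 71.3;  Point C−Point A: −395a − 195b = −72.7.
Solving gives a = 0.09843, b = 0.17345.
Gradient magnitude |∇z| = √(a² + b²) = √(0.00969 + 0.03008) = 0.19943.
True dip = arctan(0.19943) = 11.3°, dipping toward SSW (azimuth ≈ 210°).

11.3°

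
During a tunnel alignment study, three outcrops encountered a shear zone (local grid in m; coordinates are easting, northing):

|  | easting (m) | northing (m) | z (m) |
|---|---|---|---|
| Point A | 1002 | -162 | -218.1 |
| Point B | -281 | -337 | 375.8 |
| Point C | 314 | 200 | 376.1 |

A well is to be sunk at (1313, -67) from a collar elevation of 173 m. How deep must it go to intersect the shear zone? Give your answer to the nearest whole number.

503 m

Two edge vectors: Point A→Point B = (-1283, -175, 593.9), Point A→Point C = (-688, 362, 594.2).
Normal n = (Point A→Point B) × (Point A→Point C) = (-318976.8, 353755.4, -584846).
So ∂z/∂easting = −n_x/n_z = −0.54540 and ∂z/∂northing = −n_y/n_z = 0.60487.
Intercept c from Point A: -218.1 + 546.49 + 97.99 = 426.38.
At (1313, -67): z_contact = −716.1 − 40.5 + 426.38 = -330.3 m.
Depth below ground = 173 − (-330.3) = 503 m.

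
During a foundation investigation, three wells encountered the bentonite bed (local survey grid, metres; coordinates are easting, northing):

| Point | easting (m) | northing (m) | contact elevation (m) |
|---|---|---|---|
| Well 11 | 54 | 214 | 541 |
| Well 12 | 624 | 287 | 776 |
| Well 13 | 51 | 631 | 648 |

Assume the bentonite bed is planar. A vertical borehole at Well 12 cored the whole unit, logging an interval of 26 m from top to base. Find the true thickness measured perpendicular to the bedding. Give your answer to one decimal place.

Two edge vectors: Well 11→Well 12 = (570, 73, 235), Well 11→Well 13 = (-3, 417, 107).
Normal n = (Well 11→Well 12) × (Well 11→Well 13) = (-90184, -61695, 237909).
So ∂z/∂easting = −n_x/n_z = 0.37907 and ∂z/∂northing = −n_y/n_z = 0.25932.
|∇z| = √(a²+b²) = 0.45928, so dip δ = arctan(0.45928) = 24.67°.
True thickness = vertical thickness × cos δ = 26 × cos 24.67° = 23.6 m.

23.6 m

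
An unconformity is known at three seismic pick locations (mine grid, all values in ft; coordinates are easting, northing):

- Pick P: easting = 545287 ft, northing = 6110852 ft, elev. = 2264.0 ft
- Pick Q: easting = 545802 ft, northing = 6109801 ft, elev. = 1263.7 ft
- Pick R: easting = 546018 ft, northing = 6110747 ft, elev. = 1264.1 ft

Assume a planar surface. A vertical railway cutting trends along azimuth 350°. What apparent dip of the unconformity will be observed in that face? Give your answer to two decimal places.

Two edge vectors: Pick P→Pick Q = (515, -1051, -1000.3), Pick P→Pick R = (731, -105, -999.9).
Normal n = (Pick P→Pick Q) × (Pick P→Pick R) = (945863.4, -216270.8, 714206).
So ∂z/∂easting = −n_x/n_z = −1.32436 and ∂z/∂northing = −n_y/n_z = 0.30281.
Unit vector along 350° is (sin 350°, cos 350°) = (-0.1736, 0.9848).
Slope in that direction = a·(-0.1736) + b·(0.9848) = 0.52818.
Apparent dip = arctan|0.52818| = 27.84° (true dip is 53.6°, so apparent ≤ true as expected).

27.84°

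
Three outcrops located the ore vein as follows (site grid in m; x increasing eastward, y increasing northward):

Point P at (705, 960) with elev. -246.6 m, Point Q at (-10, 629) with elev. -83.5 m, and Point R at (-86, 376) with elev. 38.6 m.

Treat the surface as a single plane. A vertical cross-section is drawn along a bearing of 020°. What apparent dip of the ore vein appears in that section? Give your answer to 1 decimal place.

Let the plane be z = a·x + b·y + c.
Point Q−Point P: −715a − 331b = 163.1;  Point R−Point P: −791a − 584b = 285.2.
Solving gives a = −0.00545, b = −0.48097.
Unit vector along 020° is (sin 20°, cos 20°) = (0.3420, 0.9397).
Slope in that direction = a·(0.3420) + b·(0.9397) = −0.45383.
Apparent dip = arctan|0.45383| = 24.4° (true dip is 25.7°, so apparent ≤ true as expected).

24.4°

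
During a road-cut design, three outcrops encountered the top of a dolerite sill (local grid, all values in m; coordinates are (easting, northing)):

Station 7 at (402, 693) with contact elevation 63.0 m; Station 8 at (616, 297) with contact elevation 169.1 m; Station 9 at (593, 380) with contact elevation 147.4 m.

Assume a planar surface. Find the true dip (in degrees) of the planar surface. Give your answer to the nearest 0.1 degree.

14.3°

Two edge vectors: Station 7→Station 8 = (214, -396, 106.1), Station 7→Station 9 = (191, -313, 84.4).
Normal n = (Station 7→Station 8) × (Station 7→Station 9) = (-213.1, 2203.5, 8654).
So ∂z/∂E = −n_x/n_z = 0.02462 and ∂z/∂N = −n_y/n_z = −0.25462.
Gradient magnitude |∇z| = √(a² + b²) = √(0.00061 + 0.06483) = 0.25581.
True dip = arctan(0.25581) = 14.3°, dipping toward N (azimuth ≈ 354°).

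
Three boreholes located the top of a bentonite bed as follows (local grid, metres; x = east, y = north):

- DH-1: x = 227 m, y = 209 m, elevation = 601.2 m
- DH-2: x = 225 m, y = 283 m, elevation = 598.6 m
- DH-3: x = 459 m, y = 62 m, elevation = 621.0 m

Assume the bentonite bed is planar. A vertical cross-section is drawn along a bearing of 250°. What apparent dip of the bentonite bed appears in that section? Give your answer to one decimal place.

2.8°

Two edge vectors: DH-1→DH-2 = (-2, 74, -2.6), DH-1→DH-3 = (232, -147, 19.8).
Normal n = (DH-1→DH-2) × (DH-1→DH-3) = (1083, -563.6, -16874).
So ∂z/∂x = −n_x/n_z = 0.06418 and ∂z/∂y = −n_y/n_z = −0.03340.
Unit vector along 250° is (sin 250°, cos 250°) = (-0.9397, -0.3420).
Slope in that direction = a·(-0.9397) + b·(-0.3420) = −0.04889.
Apparent dip = arctan|0.04889| = 2.8° (true dip is 4.1°, so apparent ≤ true as expected).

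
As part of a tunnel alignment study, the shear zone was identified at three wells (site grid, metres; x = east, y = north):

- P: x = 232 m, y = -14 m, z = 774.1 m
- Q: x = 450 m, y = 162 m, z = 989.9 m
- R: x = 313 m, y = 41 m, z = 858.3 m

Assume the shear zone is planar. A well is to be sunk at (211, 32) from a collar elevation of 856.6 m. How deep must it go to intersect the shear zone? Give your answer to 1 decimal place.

127.6 m

Two edge vectors: P→Q = (218, 176, 215.8), P→R = (81, 55, 84.2).
Normal n = (P→Q) × (P→R) = (2950.2, -875.8, -2266).
So ∂z/∂x = −n_x/n_z = 1.30194 and ∂z/∂y = −n_y/n_z = −0.38650.
Intercept c from P: 774.1 − 302.05 − 5.41 = 466.64.
At (211, 32): z_contact = 274.71 − 12.37 + 466.64 = 728.98 m.
Depth below ground = 856.6 − 728.98 = 127.6 m.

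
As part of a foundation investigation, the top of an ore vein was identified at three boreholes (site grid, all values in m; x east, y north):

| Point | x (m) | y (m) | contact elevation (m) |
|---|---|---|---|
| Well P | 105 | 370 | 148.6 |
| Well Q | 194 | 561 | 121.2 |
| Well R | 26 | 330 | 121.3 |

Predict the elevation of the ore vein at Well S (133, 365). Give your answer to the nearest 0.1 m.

165.9 m

Two edge vectors: Well P→Well Q = (89, 191, -27.4), Well P→Well R = (-79, -40, -27.3).
Normal n = (Well P→Well Q) × (Well P→Well R) = (-6310.3, 4594.3, 11529).
So ∂z/∂x = −n_x/n_z = 0.54734 and ∂z/∂y = −n_y/n_z = −0.39850.
Intercept c from Well P: 148.6 − 57.47 + 147.44 = 238.57.
At (133, 365): z = 72.8 − 145.5 + 238.57 = 165.9 m.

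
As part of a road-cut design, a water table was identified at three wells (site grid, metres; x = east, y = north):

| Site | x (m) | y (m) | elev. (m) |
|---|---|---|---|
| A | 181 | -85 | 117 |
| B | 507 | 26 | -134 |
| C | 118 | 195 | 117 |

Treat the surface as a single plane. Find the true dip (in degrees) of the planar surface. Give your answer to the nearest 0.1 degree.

36.2°

Let the plane be z = a·x + b·y + c.
B−A: 326a + 111b = −251;  C−A: −63a + 280b = 0.
Solving gives a = −0.71515, b = −0.16091.
Gradient magnitude |∇z| = √(a² + b²) = √(0.51144 + 0.02589) = 0.73303.
True dip = arctan(0.73303) = 36.2°, dipping toward ENE (azimuth ≈ 077°).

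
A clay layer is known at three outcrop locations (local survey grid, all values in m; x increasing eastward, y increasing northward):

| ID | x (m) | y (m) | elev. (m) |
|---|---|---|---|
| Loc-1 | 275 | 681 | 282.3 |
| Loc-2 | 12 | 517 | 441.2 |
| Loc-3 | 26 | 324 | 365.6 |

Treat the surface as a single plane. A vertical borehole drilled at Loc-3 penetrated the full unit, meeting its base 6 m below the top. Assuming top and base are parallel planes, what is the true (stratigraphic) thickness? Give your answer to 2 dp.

Two edge vectors: Loc-1→Loc-2 = (-263, -164, 158.9), Loc-1→Loc-3 = (-249, -357, 83.3).
Normal n = (Loc-1→Loc-2) × (Loc-1→Loc-3) = (43066.1, -17658.2, 53055).
So ∂z/∂x = −n_x/n_z = −0.81173 and ∂z/∂y = −n_y/n_z = 0.33283.
|∇z| = √(a²+b²) = 0.87731, so dip δ = arctan(0.87731) = 41.26°.
True thickness = vertical thickness × cos δ = 6 × cos 41.26° = 4.51 m.

4.51 m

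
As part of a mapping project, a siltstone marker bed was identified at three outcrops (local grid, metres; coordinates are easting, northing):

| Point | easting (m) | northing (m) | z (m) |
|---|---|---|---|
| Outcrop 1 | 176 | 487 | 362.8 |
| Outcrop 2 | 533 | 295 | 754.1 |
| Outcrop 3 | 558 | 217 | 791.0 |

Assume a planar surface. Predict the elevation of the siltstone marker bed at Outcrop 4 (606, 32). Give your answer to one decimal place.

Let the plane be z = a·easting + b·northing + c.
Outcrop 2−Outcrop 1: 357a − 192b = 391.3;  Outcrop 3−Outcrop 1: 382a − 270b = 428.2.
Solving gives a = 1.01695, b = −0.14713.
Then c = 362.8 − a·176 − b·487 = 255.47.
At (606, 32): z = 616.3 − 4.7 + 255.47 = 867.0 m.

867.0 m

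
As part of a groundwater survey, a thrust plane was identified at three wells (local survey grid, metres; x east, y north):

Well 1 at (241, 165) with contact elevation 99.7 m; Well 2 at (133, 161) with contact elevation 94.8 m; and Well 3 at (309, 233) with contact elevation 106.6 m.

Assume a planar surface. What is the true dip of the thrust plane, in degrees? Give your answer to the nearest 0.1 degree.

4.1°

Two edge vectors: Well 1→Well 2 = (-108, -4, -4.9), Well 1→Well 3 = (68, 68, 6.9).
Normal n = (Well 1→Well 2) × (Well 1→Well 3) = (305.6, 412, -7072).
So ∂z/∂x = −n_x/n_z = 0.04321 and ∂z/∂y = −n_y/n_z = 0.05826.
Gradient magnitude |∇z| = √(a² + b²) = √(0.00187 + 0.00339) = 0.07253.
True dip = arctan(0.07253) = 4.1°, dipping toward SW (azimuth ≈ 217°).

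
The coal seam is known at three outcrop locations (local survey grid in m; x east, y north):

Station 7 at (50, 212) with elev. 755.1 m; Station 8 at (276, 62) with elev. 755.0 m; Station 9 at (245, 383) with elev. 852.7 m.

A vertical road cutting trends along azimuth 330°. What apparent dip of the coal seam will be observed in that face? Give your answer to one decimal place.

9.9°

Two edge vectors: Station 7→Station 8 = (226, -150, -0.1), Station 7→Station 9 = (195, 171, 97.6).
Normal n = (Station 7→Station 8) × (Station 7→Station 9) = (-14622.9, -22077.1, 67896).
So ∂z/∂x = −n_x/n_z = 0.21537 and ∂z/∂y = −n_y/n_z = 0.32516.
Unit vector along 330° is (sin 330°, cos 330°) = (-0.5000, 0.8660).
Slope in that direction = a·(-0.5000) + b·(0.8660) = 0.17391.
Apparent dip = arctan|0.17391| = 9.9° (true dip is 21.3°, so apparent ≤ true as expected).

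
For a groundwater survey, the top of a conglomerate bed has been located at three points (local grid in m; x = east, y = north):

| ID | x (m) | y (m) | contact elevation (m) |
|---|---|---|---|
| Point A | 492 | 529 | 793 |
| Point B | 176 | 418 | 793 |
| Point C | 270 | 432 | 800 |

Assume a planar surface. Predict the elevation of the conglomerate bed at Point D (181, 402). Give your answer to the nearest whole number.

800 m

Two edge vectors: Point A→Point B = (-316, -111, 0), Point A→Point C = (-222, -97, 7).
Normal n = (Point A→Point B) × (Point A→Point C) = (-777, 2212, 6010).
So ∂z/∂x = −n_x/n_z = 0.12928 and ∂z/∂y = −n_y/n_z = −0.36805.
Intercept c from Point A: 793 − 63.61 + 194.70 = 924.09.
At (181, 402): z = 23.4 − 148.0 + 924.09 = 799.5 m.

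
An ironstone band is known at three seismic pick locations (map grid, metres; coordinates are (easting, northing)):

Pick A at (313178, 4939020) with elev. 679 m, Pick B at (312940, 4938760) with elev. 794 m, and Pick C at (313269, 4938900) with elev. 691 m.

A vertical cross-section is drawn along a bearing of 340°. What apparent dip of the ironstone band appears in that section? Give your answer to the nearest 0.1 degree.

Two edge vectors: Pick A→Pick B = (-238, -260, 115), Pick A→Pick C = (91, -120, 12).
Normal n = (Pick A→Pick B) × (Pick A→Pick C) = (10680, 13321, 52220).
So ∂z/∂E = −n_x/n_z = −0.20452 and ∂z/∂N = −n_y/n_z = −0.25509.
Unit vector along 340° is (sin 340°, cos 340°) = (-0.3420, 0.9397).
Slope in that direction = a·(-0.3420) + b·(0.9397) = −0.16976.
Apparent dip = arctan|0.16976| = 9.6° (true dip is 18.1°, so apparent ≤ true as expected).

9.6°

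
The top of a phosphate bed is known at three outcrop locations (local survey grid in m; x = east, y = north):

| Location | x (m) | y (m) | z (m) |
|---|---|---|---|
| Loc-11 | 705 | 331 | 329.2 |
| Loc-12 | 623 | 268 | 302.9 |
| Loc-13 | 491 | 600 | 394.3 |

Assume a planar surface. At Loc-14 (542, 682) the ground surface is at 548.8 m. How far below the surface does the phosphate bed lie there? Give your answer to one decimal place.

124.9 m

Two edge vectors: Loc-11→Loc-12 = (-82, -63, -26.3), Loc-11→Loc-13 = (-214, 269, 65.1).
Normal n = (Loc-11→Loc-12) × (Loc-11→Loc-13) = (2973.4, 10966.4, -35540).
So ∂z/∂x = −n_x/n_z = 0.08366 and ∂z/∂y = −n_y/n_z = 0.30856.
Intercept c from Loc-11: 329.2 − 58.98 − 102.14 = 168.08.
At (542, 682): z_contact = 45.35 + 210.44 + 168.08 = 423.87 m.
Depth below ground = 548.8 − 423.87 = 124.9 m.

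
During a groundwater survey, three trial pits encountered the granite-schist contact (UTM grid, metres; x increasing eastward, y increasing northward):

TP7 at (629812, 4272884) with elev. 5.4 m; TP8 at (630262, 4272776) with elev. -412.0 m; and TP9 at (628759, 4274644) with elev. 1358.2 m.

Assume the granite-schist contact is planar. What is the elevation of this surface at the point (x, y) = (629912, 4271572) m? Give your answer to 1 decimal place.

-408.7 m

Let the plane be z = a·x + b·y + c.
TP8−TP7: 450a − 108b = −417.4;  TP9−TP7: −1053a + 1760b = 1352.8.
Solving gives a = −0.867672747, b = 0.249511703.
Then c = 5.4 − a·629812 − b·4272884 = −519658.46.
At (629912, 4271572): z = −546557.5 + 1065807.2 − 519658.46 = -408.7 m.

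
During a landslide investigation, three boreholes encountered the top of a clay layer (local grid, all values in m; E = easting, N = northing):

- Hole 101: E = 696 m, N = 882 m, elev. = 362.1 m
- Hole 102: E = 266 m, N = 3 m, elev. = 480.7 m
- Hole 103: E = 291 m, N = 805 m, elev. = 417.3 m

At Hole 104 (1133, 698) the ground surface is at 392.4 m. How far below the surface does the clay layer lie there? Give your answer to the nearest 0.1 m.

Two edge vectors: Hole 101→Hole 102 = (-430, -879, 118.6), Hole 101→Hole 103 = (-405, -77, 55.2).
Normal n = (Hole 101→Hole 102) × (Hole 101→Hole 103) = (-39388.6, -24297, -322885).
So ∂z/∂E = −n_x/n_z = −0.121990 and ∂z/∂N = −n_y/n_z = −0.075250.
Intercept c from Hole 101: 362.1 + 84.90 + 66.37 = 513.37.
At (1133, 698): z_contact = −138.21 − 52.52 + 513.37 = 322.64 m.
Depth below ground = 392.4 − 322.64 = 69.8 m.

69.8 m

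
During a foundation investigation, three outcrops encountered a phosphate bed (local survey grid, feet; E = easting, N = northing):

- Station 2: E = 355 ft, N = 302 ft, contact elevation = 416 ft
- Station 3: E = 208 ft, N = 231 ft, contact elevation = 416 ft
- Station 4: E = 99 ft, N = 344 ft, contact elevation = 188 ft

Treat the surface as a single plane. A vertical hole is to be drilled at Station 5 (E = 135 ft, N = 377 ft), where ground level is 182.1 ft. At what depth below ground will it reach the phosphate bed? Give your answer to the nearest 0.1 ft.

Two edge vectors: Station 2→Station 3 = (-147, -71, 0), Station 2→Station 4 = (-256, 42, -228).
Normal n = (Station 2→Station 3) × (Station 2→Station 4) = (16188, -33516, -24350).
So ∂z/∂E = −n_x/n_z = 0.66480 and ∂z/∂N = −n_y/n_z = −1.37643.
Intercept c from Station 2: 416 − 236.01 + 415.68 = 595.68.
At (135, 377): z_contact = 89.75 − 518.91 + 595.68 = 166.51 ft.
Depth below ground = 182.1 − 166.51 = 15.6 ft.

15.6 ft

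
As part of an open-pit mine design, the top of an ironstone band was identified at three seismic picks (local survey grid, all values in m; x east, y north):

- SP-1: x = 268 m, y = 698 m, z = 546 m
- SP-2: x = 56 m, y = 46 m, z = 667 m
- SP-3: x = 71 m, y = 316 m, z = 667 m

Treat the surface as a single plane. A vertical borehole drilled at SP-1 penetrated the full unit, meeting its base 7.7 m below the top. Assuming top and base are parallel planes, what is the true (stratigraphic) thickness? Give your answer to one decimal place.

6.3 m

Two edge vectors: SP-1→SP-2 = (-212, -652, 121), SP-1→SP-3 = (-197, -382, 121).
Normal n = (SP-1→SP-2) × (SP-1→SP-3) = (-32670, 1815, -47460).
So ∂z/∂x = −n_x/n_z = −0.68837 and ∂z/∂y = −n_y/n_z = 0.03824.
|∇z| = √(a²+b²) = 0.68943, so dip δ = arctan(0.68943) = 34.58°.
True thickness = vertical thickness × cos δ = 7.7 × cos 34.58° = 6.3 m.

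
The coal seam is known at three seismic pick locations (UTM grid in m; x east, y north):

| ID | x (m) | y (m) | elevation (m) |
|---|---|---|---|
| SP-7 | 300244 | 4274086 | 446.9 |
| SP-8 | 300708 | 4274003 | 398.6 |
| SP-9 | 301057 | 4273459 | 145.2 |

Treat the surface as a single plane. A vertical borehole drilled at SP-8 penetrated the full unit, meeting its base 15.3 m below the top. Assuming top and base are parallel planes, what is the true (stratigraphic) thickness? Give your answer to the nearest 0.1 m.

Two edge vectors: SP-7→SP-8 = (464, -83, -48.3), SP-7→SP-9 = (813, -627, -301.7).
Normal n = (SP-7→SP-8) × (SP-7→SP-9) = (-5243, 100720.9, -223449).
So ∂z/∂x = −n_x/n_z = −0.02346 and ∂z/∂y = −n_y/n_z = 0.45076.
|∇z| = √(a²+b²) = 0.45137, so dip δ = arctan(0.45137) = 24.29°.
True thickness = vertical thickness × cos δ = 15.3 × cos 24.29° = 13.9 m.

13.9 m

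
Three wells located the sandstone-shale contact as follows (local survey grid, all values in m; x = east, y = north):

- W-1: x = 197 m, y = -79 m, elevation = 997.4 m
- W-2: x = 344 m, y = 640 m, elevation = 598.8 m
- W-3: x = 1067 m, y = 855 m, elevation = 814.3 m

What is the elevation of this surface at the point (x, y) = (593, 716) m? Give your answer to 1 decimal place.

671.7 m

Two edge vectors: W-1→W-2 = (147, 719, -398.6), W-1→W-3 = (870, 934, -183.1).
Normal n = (W-1→W-2) × (W-1→W-3) = (240643.5, -319866.3, -488232).
So ∂z/∂x = −n_x/n_z = 0.492888 and ∂z/∂y = −n_y/n_z = −0.655152.
Intercept c from W-1: 997.4 − 97.10 − 51.76 = 848.54.
At (593, 716): z = 292.3 − 469.1 + 848.54 = 671.7 m.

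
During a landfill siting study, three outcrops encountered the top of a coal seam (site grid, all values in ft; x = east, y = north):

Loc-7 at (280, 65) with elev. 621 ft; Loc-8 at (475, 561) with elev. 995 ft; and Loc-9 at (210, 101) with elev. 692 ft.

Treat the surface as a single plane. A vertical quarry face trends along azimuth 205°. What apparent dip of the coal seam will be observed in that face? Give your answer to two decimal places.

32.98°

Let the plane be z = a·x + b·y + c.
Loc-8−Loc-7: 195a + 496b = 374;  Loc-9−Loc-7: −70a + 36b = 71.
Solving gives a = −0.52113, b = 0.95891.
Unit vector along 205° is (sin 205°, cos 205°) = (-0.4226, -0.9063).
Slope in that direction = a·(-0.4226) + b·(-0.9063) = −0.64883.
Apparent dip = arctan|0.64883| = 32.98° (true dip is 47.5°, so apparent ≤ true as expected).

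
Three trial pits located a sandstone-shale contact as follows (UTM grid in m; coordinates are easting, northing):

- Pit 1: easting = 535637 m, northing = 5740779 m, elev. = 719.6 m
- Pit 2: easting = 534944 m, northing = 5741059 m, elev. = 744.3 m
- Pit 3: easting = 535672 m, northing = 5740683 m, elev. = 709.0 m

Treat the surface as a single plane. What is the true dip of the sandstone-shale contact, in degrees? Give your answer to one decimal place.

6.5°

Two edge vectors: Pit 1→Pit 2 = (-693, 280, 24.7), Pit 1→Pit 3 = (35, -96, -10.6).
Normal n = (Pit 1→Pit 2) × (Pit 1→Pit 3) = (-596.8, -6481.3, 56728).
So ∂z/∂easting = −n_x/n_z = 0.01052 and ∂z/∂northing = −n_y/n_z = 0.11425.
Gradient magnitude |∇z| = √(a² + b²) = √(0.00011 + 0.01305) = 0.11474.
True dip = arctan(0.11474) = 6.5°, dipping toward S (azimuth ≈ 185°).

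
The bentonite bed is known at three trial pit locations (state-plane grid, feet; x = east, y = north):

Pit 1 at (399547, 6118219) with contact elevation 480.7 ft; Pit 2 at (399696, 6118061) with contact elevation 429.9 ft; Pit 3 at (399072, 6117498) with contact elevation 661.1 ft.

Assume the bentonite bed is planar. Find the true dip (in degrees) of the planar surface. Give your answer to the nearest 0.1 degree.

Two edge vectors: Pit 1→Pit 2 = (149, -158, -50.8), Pit 1→Pit 3 = (-475, -721, 180.4).
Normal n = (Pit 1→Pit 2) × (Pit 1→Pit 3) = (-65130, -2749.6, -182479).
So ∂z/∂x = −n_x/n_z = −0.35692 and ∂z/∂y = −n_y/n_z = −0.01507.
Gradient magnitude |∇z| = √(a² + b²) = √(0.12739 + 0.00023) = 0.35724.
True dip = arctan(0.35724) = 19.7°, dipping toward E (azimuth ≈ 088°).

19.7°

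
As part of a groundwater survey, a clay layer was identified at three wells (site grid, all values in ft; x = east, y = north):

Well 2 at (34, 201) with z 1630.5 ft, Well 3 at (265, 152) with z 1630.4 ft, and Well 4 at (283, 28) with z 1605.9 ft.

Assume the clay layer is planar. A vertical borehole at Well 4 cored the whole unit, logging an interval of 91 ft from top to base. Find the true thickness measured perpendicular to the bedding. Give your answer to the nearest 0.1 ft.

89.1 ft

Let the plane be z = a·x + b·y + c.
Well 3−Well 2: 231a − 49b = −0.1;  Well 4−Well 2: 249a − 173b = −24.6.
Solving gives a = 0.04280, b = 0.20379.
|∇z| = √(a²+b²) = 0.20824, so dip δ = arctan(0.20824) = 11.76°.
True thickness = vertical thickness × cos δ = 91 × cos 11.76° = 89.1 ft.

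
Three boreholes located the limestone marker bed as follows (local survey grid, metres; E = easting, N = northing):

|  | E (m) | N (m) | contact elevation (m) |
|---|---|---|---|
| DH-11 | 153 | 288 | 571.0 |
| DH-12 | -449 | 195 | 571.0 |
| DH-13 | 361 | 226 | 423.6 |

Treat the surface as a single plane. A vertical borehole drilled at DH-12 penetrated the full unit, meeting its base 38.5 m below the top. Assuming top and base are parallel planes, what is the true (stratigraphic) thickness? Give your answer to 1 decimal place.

Let the plane be z = a·E + b·N + c.
DH-12−DH-11: −602a − 93b = 0;  DH-13−DH-11: 208a − 62b = −147.4.
Solving gives a = −0.24190, b = 1.56587.
|∇z| = √(a²+b²) = 1.58445, so dip δ = arctan(1.58445) = 57.74°.
True thickness = vertical thickness × cos δ = 38.5 × cos 57.74° = 20.5 m.

20.5 m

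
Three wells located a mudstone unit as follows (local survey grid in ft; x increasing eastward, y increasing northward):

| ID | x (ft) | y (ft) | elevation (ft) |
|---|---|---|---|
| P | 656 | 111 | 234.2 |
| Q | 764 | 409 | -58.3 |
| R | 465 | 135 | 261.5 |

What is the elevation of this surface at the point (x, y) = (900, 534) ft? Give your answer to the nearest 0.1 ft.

Let the plane be z = a·x + b·y + c.
Q−P: 108a + 298b = −292.5;  R−P: −191a + 24b = 27.3.
Solving gives a = −0.25467, b = −0.88925.
Then c = 234.2 − a·656 − b·111 = 499.97.
At (900, 534): z = −229.2 − 474.9 + 499.97 = -204.1 ft.

-204.1 ft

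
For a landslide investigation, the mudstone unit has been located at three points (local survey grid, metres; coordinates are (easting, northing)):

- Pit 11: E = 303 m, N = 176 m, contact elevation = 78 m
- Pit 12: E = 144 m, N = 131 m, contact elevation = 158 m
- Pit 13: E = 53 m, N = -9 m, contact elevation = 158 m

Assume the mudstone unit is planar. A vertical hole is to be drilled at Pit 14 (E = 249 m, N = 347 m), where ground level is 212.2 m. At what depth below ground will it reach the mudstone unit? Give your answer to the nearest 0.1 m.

Let the plane be z = a·E + b·N + c.
Pit 12−Pit 11: −159a − 45b = 80;  Pit 13−Pit 11: −250a − 185b = 80.
Solving gives a = −0.61657, b = 0.40077.
Then c = 78 − a·303 − b·176 = 194.29.
At (249, 347): z_contact = −153.53 + 139.07 + 194.29 = 179.83 m.
Depth below ground = 212.2 − 179.83 = 32.4 m.

32.4 m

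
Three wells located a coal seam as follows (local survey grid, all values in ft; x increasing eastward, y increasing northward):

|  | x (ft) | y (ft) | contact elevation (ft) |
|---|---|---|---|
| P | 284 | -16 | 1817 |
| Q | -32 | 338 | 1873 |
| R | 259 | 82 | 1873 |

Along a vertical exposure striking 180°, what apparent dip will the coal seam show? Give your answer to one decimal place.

Two edge vectors: P→Q = (-316, 354, 56), P→R = (-25, 98, 56).
Normal n = (P→Q) × (P→R) = (14336, 16296, -22118).
So ∂z/∂x = −n_x/n_z = 0.64816 and ∂z/∂y = −n_y/n_z = 0.73678.
Unit vector along 180° is (sin 180°, cos 180°) = (0.0000, -1.0000).
Slope in that direction = a·(0.0000) + b·(-1.0000) = −0.73678.
Apparent dip = arctan|0.73678| = 36.4° (true dip is 44.5°, so apparent ≤ true as expected).

36.4°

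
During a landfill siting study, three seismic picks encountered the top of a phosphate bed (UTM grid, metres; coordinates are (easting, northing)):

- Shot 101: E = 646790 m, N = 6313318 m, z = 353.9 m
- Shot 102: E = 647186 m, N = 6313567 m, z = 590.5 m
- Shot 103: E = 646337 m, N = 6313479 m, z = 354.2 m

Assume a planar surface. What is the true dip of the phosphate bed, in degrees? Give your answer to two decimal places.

32.81°

Two edge vectors: Shot 101→Shot 102 = (396, 249, 236.6), Shot 101→Shot 103 = (-453, 161, 0.3).
Normal n = (Shot 101→Shot 102) × (Shot 101→Shot 103) = (-38017.9, -107298.6, 176553).
So ∂z/∂E = −n_x/n_z = 0.21533 and ∂z/∂N = −n_y/n_z = 0.60774.
Gradient magnitude |∇z| = √(a² + b²) = √(0.04637 + 0.36935) = 0.64476.
True dip = arctan(0.64476) = 32.81°, dipping toward SSW (azimuth ≈ 200°).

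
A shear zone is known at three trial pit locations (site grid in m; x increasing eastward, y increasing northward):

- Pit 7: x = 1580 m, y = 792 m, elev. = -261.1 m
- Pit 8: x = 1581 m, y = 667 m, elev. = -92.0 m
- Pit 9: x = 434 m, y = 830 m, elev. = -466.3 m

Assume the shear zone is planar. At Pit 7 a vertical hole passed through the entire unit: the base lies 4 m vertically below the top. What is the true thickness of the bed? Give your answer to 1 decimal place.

Let the plane be z = a·x + b·y + c.
Pit 8−Pit 7: 1a − 125b = 169.1;  Pit 9−Pit 7: −1146a + 38b = −205.2.
Solving gives a = 0.13424, b = −1.35173.
|∇z| = √(a²+b²) = 1.35838, so dip δ = arctan(1.35838) = 53.64°.
True thickness = vertical thickness × cos δ = 4 × cos 53.64° = 2.4 m.

2.4 m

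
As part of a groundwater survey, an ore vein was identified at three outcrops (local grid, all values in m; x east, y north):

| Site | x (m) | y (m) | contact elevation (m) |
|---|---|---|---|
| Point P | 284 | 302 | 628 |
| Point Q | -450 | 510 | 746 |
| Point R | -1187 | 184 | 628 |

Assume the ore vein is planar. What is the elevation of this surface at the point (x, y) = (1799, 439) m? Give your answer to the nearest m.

635 m

Two edge vectors: Point P→Point Q = (-734, 208, 118), Point P→Point R = (-1471, -118, 0).
Normal n = (Point P→Point Q) × (Point P→Point R) = (13924, -173578, 392580).
So ∂z/∂x = −n_x/n_z = −0.03547 and ∂z/∂y = −n_y/n_z = 0.44215.
Intercept c from Point P: 628 + 10.07 − 133.53 = 504.54.
At (1799, 439): z = −63.8 + 194.1 + 504.54 = 634.8 m.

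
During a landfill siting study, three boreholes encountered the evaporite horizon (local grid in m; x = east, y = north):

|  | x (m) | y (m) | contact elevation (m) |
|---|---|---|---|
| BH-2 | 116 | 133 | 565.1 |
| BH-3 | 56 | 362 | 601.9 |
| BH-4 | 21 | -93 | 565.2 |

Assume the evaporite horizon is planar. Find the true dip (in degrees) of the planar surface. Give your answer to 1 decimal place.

Two edge vectors: BH-2→BH-3 = (-60, 229, 36.8), BH-2→BH-4 = (-95, -226, 0.1).
Normal n = (BH-2→BH-3) × (BH-2→BH-4) = (8339.7, -3490, 35315).
So ∂z/∂x = −n_x/n_z = −0.23615 and ∂z/∂y = −n_y/n_z = 0.09882.
Gradient magnitude |∇z| = √(a² + b²) = √(0.05577 + 0.00977) = 0.25600.
True dip = arctan(0.25600) = 14.4°, dipping toward ESE (azimuth ≈ 113°).

14.4°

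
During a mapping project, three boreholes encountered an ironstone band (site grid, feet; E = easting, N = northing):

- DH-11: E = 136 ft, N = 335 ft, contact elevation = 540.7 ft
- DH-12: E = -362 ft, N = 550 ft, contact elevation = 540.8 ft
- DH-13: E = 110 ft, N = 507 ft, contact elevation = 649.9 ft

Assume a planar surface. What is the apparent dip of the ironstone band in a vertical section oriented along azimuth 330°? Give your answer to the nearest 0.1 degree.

Let the plane be z = a·E + b·N + c.
DH-12−DH-11: −498a + 215b = 0.1;  DH-13−DH-11: −26a + 172b = 109.2.
Solving gives a = 0.29302, b = 0.67918.
Unit vector along 330° is (sin 330°, cos 330°) = (-0.5000, 0.8660).
Slope in that direction = a·(-0.5000) + b·(0.8660) = 0.44168.
Apparent dip = arctan|0.44168| = 23.8° (true dip is 36.5°, so apparent ≤ true as expected).

23.8°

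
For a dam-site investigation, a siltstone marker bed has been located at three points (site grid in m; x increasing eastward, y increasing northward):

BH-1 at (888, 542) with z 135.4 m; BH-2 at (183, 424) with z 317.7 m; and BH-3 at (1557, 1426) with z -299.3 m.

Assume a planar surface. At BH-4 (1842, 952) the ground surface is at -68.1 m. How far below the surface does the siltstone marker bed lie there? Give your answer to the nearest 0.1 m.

Let the plane be z = a·x + b·y + c.
BH-2−BH-1: −705a − 118b = 182.3;  BH-3−BH-1: 669a + 884b = −434.7.
Solving gives a = −0.201843, b = −0.338990.
Then c = 135.4 − a·888 − b·542 = 498.37.
At (1842, 952): z_contact = −371.79 − 322.72 + 498.37 = -196.14 m.
Depth below ground = -68.1 − (-196.14) = 128.0 m.

128.0 m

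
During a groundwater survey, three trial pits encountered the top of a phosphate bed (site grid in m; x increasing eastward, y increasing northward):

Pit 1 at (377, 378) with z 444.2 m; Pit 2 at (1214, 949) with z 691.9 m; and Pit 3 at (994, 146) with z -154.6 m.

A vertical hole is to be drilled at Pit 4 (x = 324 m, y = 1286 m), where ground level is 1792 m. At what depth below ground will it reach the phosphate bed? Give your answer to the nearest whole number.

Let the plane be z = a·x + b·y + c.
Pit 2−Pit 1: 837a + 571b = 247.7;  Pit 3−Pit 1: 617a − 232b = −598.8.
Solving gives a = −0.52050, b = 1.19677.
Then c = 444.2 − a·377 − b·378 = 188.05.
At (324, 1286): z_contact = −168.6 + 1539.1 + 188.05 = 1558.5 m.
Depth below ground = 1792 − 1558.5 = 234 m.

234 m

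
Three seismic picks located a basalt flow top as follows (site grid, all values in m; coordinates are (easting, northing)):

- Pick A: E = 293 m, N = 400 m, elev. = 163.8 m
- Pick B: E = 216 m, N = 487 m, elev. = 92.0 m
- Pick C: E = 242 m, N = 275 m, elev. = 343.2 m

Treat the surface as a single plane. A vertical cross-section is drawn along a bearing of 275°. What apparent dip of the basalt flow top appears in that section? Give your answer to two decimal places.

19.88°

Let the plane be z = a·E + b·N + c.
Pick B−Pick A: −77a + 87b = −71.8;  Pick C−Pick A: −51a − 125b = 179.4.
Solving gives a = −0.47168, b = −1.24275.
Unit vector along 275° is (sin 275°, cos 275°) = (-0.9962, 0.0872).
Slope in that direction = a·(-0.9962) + b·(0.0872) = 0.36157.
Apparent dip = arctan|0.36157| = 19.88° (true dip is 53.0°, so apparent ≤ true as expected).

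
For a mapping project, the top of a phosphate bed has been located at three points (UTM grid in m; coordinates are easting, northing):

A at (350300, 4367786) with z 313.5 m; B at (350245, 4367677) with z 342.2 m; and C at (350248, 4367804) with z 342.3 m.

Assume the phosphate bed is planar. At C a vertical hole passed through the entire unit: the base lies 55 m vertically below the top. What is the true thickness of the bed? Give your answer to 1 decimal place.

48.2 m

Two edge vectors: A→B = (-55, -109, 28.7), A→C = (-52, 18, 28.8).
Normal n = (A→B) × (A→C) = (-3655.8, 91.6, -6658).
So ∂z/∂easting = −n_x/n_z = −0.54908 and ∂z/∂northing = −n_y/n_z = 0.01376.
|∇z| = √(a²+b²) = 0.54926, so dip δ = arctan(0.54926) = 28.78°.
True thickness = vertical thickness × cos δ = 55 × cos 28.78° = 48.2 m.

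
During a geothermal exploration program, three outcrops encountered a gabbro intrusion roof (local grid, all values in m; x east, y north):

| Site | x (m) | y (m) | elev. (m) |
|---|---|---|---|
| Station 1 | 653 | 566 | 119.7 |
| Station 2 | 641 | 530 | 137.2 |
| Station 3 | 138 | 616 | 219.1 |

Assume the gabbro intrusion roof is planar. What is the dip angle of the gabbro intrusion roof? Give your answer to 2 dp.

25.18°

Two edge vectors: Station 1→Station 2 = (-12, -36, 17.5), Station 1→Station 3 = (-515, 50, 99.4).
Normal n = (Station 1→Station 2) × (Station 1→Station 3) = (-4453.4, -7819.7, -19140).
So ∂z/∂x = −n_x/n_z = −0.23268 and ∂z/∂y = −n_y/n_z = −0.40855.
Gradient magnitude |∇z| = √(a² + b²) = √(0.05414 + 0.16692) = 0.47016.
True dip = arctan(0.47016) = 25.18°, dipping toward NNE (azimuth ≈ 030°).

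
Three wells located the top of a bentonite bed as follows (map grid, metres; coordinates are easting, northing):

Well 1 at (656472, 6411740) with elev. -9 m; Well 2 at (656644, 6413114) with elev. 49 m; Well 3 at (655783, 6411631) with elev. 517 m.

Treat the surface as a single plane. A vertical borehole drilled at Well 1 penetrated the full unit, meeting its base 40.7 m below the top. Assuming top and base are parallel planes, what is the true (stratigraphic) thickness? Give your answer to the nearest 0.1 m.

31.8 m

Let the plane be z = a·easting + b·northing + c.
Well 2−Well 1: 172a + 1374b = 58;  Well 3−Well 1: −689a − 109b = 526.
Solving gives a = −0.78566, b = 0.14056.
|∇z| = √(a²+b²) = 0.79814, so dip δ = arctan(0.79814) = 38.59°.
True thickness = vertical thickness × cos δ = 40.7 × cos 38.59° = 31.8 m.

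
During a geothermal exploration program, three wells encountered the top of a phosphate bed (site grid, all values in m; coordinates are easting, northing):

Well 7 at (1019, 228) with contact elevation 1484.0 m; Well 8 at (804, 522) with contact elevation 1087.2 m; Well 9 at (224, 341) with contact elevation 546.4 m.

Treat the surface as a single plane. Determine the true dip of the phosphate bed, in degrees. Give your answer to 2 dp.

50.86°

Let the plane be z = a·easting + b·northing + c.
Well 8−Well 7: −215a + 294b = −396.8;  Well 9−Well 7: −795a + 113b = −937.6.
Solving gives a = 1.10209, b = −0.54371.
Gradient magnitude |∇z| = √(a² + b²) = √(1.21460 + 0.29562) = 1.22891.
True dip = arctan(1.22891) = 50.86°, dipping toward WNW (azimuth ≈ 296°).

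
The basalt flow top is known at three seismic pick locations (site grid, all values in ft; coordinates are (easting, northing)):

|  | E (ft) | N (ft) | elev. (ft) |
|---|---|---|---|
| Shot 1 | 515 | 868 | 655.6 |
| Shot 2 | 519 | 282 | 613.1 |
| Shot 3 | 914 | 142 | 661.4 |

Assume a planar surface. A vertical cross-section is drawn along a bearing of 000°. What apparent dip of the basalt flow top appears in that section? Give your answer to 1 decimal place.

4.2°

Two edge vectors: Shot 1→Shot 2 = (4, -586, -42.5), Shot 1→Shot 3 = (399, -726, 5.8).
Normal n = (Shot 1→Shot 2) × (Shot 1→Shot 3) = (-34253.8, -16980.7, 230910).
So ∂z/∂E = −n_x/n_z = 0.14834 and ∂z/∂N = −n_y/n_z = 0.07354.
Unit vector along 000° is (sin 0°, cos 0°) = (0.0000, 1.0000).
Slope in that direction = a·(0.0000) + b·(1.0000) = 0.07354.
Apparent dip = arctan|0.07354| = 4.2° (true dip is 9.4°, so apparent ≤ true as expected).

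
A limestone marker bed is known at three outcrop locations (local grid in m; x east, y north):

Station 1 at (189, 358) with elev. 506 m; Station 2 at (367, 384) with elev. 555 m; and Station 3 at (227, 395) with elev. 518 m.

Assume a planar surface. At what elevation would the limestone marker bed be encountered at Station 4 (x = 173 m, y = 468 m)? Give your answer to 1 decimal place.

507.1 m

Let the plane be z = a·x + b·y + c.
Station 2−Station 1: 178a + 26b = 49;  Station 3−Station 1: 38a + 37b = 12.
Solving gives a = 0.26813, b = 0.04895.
Then c = 506 − a·189 − b·358 = 437.80.
At (173, 468): z = 46.4 + 22.9 + 437.80 = 507.1 m.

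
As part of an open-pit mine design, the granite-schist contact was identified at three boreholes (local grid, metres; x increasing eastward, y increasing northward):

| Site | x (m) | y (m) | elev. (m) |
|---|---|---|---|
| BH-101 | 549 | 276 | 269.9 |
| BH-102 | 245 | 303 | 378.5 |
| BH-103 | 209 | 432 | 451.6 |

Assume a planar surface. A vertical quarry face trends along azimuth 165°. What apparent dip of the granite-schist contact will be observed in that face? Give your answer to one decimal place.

Two edge vectors: BH-101→BH-102 = (-304, 27, 108.6), BH-101→BH-103 = (-340, 156, 181.7).
Normal n = (BH-101→BH-102) × (BH-101→BH-103) = (-12035.7, 18312.8, -38244).
So ∂z/∂x = −n_x/n_z = −0.31471 and ∂z/∂y = −n_y/n_z = 0.47884.
Unit vector along 165° is (sin 165°, cos 165°) = (0.2588, -0.9659).
Slope in that direction = a·(0.2588) + b·(-0.9659) = −0.54398.
Apparent dip = arctan|0.54398| = 28.5° (true dip is 29.8°, so apparent ≤ true as expected).

28.5°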